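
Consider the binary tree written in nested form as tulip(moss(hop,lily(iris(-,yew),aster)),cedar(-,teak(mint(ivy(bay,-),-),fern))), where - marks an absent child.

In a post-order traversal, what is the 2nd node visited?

Post-order visits the left subtree, then the right subtree, then the node.
At tulip: go left to moss.
  At moss: go left to hop.
    hop is a leaf — visit hop.
  At moss: go right to lily.
    At lily: go left to iris.
      At iris: no left child.
      At iris: go right to yew.
        yew is a leaf — visit yew.
      Visit iris.
    At lily: go right to aster.
      aster is a leaf — visit aster.
    Visit lily.
  Visit moss.
At tulip: go right to cedar.
  At cedar: no left child.
  At cedar: go right to teak.
    At teak: go left to mint.
      At mint: go left to ivy.
        At ivy: go left to bay.
          bay is a leaf — visit bay.
        At ivy: no right child.
        Visit ivy.
      At mint: no right child.
      Visit mint.
    At teak: go right to fern.
      fern is a leaf — visit fern.
    Visit teak.
  Visit cedar.
Visit tulip.
Full post-order sequence: hop, yew, iris, aster, lily, moss, bay, ivy, mint, fern, teak, cedar, tulip.

yew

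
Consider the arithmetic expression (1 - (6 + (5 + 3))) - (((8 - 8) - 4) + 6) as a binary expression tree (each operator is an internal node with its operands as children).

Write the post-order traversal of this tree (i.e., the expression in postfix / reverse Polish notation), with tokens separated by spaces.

1 6 5 3 + + - 8 8 - 4 - 6 + -

Post-order on an expression tree gives postfix notation: for each operator, emit left operand, right operand, then the operator.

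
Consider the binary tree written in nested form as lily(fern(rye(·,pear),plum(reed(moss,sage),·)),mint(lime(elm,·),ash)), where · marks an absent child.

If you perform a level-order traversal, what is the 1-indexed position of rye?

Level-order visits nodes level by level from the root, left to right within each level.
Level 0: lily
Level 1: fern, mint
Level 2: rye, plum, lime, ash
Level 3: pear, reed, elm
Level 4: moss, sage
Full level-order sequence: lily, fern, mint, rye, plum, lime, ash, pear, reed, elm, moss, sage.

4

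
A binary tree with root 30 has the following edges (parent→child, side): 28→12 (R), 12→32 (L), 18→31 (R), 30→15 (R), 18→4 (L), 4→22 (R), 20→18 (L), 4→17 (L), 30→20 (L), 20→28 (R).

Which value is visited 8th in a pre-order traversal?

28

Pre-order visits the node, then its left subtree, then its right subtree.
Visit 30.
At 30: go left to 20.
  Visit 20.
  At 20: go left to 18.
    Visit 18.
    At 18: go left to 4.
      Visit 4.
      At 4: go left to 17.
        17 is a leaf — visit 17.
      At 4: go right to 22.
        22 is a leaf — visit 22.
    At 18: go right to 31.
      31 is a leaf — visit 31.
  At 20: go right to 28.
    Visit 28.
    At 28: no left child.
    At 28: go right to 12.
      Visit 12.
      At 12: go left to 32.
        32 is a leaf — visit 32.
      At 12: no right child.
At 30: go right to 15.
  15 is a leaf — visit 15.
Full pre-order sequence: 30, 20, 18, 4, 17, 22, 31, 28, 12, 32, 15.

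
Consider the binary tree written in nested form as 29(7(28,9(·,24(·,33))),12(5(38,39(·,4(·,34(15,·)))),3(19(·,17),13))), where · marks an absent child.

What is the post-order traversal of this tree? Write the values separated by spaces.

Post-order visits the left subtree, then the right subtree, then the node.
At 29: go left to 7.
  At 7: go left to 28.
    28 is a leaf — visit 28.
  At 7: go right to 9.
    At 9: no left child.
    At 9: go right to 24.
      At 24: no left child.
      At 24: go right to 33.
        33 is a leaf — visit 33.
      Visit 24.
    Visit 9.
  Visit 7.
At 29: go right to 12.
  At 12: go left to 5.
    At 5: go left to 38.
      38 is a leaf — visit 38.
    At 5: go right to 39.
      At 39: no left child.
      At 39: go right to 4.
        At 4: no left child.
        At 4: go right to 34.
          At 34: go left to 15.
            15 is a leaf — visit 15.
          At 34: no right child.
          Visit 34.
        Visit 4.
      Visit 39.
    Visit 5.
  At 12: go right to 3.
    At 3: go left to 19.
      At 19: no left child.
      At 19: go right to 17.
        17 is a leaf — visit 17.
      Visit 19.
    At 3: go right to 13.
      13 is a leaf — visit 13.
    Visit 3.
  Visit 12.
Visit 29.

28 33 24 9 7 38 15 34 4 39 5 17 19 13 3 12 29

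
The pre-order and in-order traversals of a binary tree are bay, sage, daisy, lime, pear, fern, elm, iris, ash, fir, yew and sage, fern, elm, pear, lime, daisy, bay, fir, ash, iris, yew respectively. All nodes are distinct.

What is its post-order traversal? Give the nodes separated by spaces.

elm fern pear lime daisy sage fir ash yew iris bay

The first element of pre-order is the root; it splits in-order into left and right subtrees.
Root bay: left subtree has 6 nodes {sage, fern, elm, pear, lime, daisy}, right has 4 {fir, ash, iris, yew}.
  Root sage: left subtree has 0 nodes { }, right has 5 {fern, elm, pear, lime, daisy}.
    Root daisy: left subtree has 4 nodes {fern, elm, pear, lime}, right has 0 { }.
      Root lime: left subtree has 3 nodes {fern, elm, pear}, right has 0 { }.
        Root pear: left subtree has 2 nodes {fern, elm}, right has 0 { }.
          Root fern: left subtree has 0 nodes { }, right has 1 {elm}.
  Root iris: left subtree has 2 nodes {fir, ash}, right has 1 {yew}.
    Root ash: left subtree has 1 node {fir}, right has 0 { }.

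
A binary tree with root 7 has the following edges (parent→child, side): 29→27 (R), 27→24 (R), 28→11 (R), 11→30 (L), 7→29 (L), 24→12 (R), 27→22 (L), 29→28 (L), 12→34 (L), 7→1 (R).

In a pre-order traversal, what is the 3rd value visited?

28

Pre-order visits the node, then its left subtree, then its right subtree.
Visit 7.
At 7: go left to 29.
  Visit 29.
  At 29: go left to 28.
    Visit 28.
    At 28: no left child.
    At 28: go right to 11.
      Visit 11.
      At 11: go left to 30.
        30 is a leaf — visit 30.
      At 11: no right child.
  At 29: go right to 27.
    Visit 27.
    At 27: go left to 22.
      22 is a leaf — visit 22.
    At 27: go right to 24.
      Visit 24.
      At 24: no left child.
      At 24: go right to 12.
        Visit 12.
        At 12: go left to 34.
          34 is a leaf — visit 34.
        At 12: no right child.
At 7: go right to 1.
  1 is a leaf — visit 1.
Full pre-order sequence: 7, 29, 28, 11, 30, 27, 22, 24, 12, 34, 1.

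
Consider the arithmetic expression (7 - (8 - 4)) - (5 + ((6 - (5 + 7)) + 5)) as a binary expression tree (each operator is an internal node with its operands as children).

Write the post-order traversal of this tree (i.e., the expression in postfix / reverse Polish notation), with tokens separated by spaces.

Post-order on an expression tree gives postfix notation: for each operator, emit left operand, right operand, then the operator.

7 8 4 - - 5 6 5 7 + - 5 + + -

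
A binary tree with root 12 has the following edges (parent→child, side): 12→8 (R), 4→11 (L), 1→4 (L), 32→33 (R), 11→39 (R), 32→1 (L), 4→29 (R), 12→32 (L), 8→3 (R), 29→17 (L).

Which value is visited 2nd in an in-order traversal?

39

In-order visits the left subtree, then the node, then the right subtree.
At 12: go left to 32.
  At 32: go left to 1.
    At 1: go left to 4.
      At 4: go left to 11.
        At 11: no left child.
        Visit 11.
        At 11: go right to 39.
          39 is a leaf — visit 39.
      Visit 4.
      At 4: go right to 29.
        At 29: go left to 17.
          17 is a leaf — visit 17.
        Visit 29.
        At 29: no right child.
    Visit 1.
    At 1: no right child.
  Visit 32.
  At 32: go right to 33.
    33 is a leaf — visit 33.
Visit 12.
At 12: go right to 8.
  At 8: no left child.
  Visit 8.
  At 8: go right to 3.
    3 is a leaf — visit 3.
Full in-order sequence: 11, 39, 4, 17, 29, 1, 32, 33, 12, 8, 3.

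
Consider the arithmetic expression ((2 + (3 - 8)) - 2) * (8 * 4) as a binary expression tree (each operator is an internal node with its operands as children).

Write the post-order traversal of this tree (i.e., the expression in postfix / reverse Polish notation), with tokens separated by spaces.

Post-order on an expression tree gives postfix notation: for each operator, emit left operand, right operand, then the operator.

2 3 8 - + 2 - 8 4 * *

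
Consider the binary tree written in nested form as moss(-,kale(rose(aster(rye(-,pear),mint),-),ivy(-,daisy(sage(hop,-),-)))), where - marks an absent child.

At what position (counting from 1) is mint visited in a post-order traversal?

3

Post-order visits the left subtree, then the right subtree, then the node.
At moss: no left child.
At moss: go right to kale.
  At kale: go left to rose.
    At rose: go left to aster.
      At aster: go left to rye.
        At rye: no left child.
        At rye: go right to pear.
          pear is a leaf — visit pear.
        Visit rye.
      At aster: go right to mint.
        mint is a leaf — visit mint.
      Visit aster.
    At rose: no right child.
    Visit rose.
  At kale: go right to ivy.
    At ivy: no left child.
    At ivy: go right to daisy.
      At daisy: go left to sage.
        At sage: go left to hop.
          hop is a leaf — visit hop.
        At sage: no right child.
        Visit sage.
      At daisy: no right child.
      Visit daisy.
    Visit ivy.
  Visit kale.
Visit moss.
Full post-order sequence: pear, rye, mint, aster, rose, hop, sage, daisy, ivy, kale, moss.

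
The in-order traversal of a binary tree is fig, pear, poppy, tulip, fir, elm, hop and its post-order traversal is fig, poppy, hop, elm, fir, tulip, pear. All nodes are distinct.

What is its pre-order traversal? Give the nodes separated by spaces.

The last element of post-order is the root; it splits in-order into left and right subtrees.
Root pear: left subtree has 1 node {fig}, right has 5 {poppy, tulip, fir, elm, hop}.
  Root tulip: left subtree has 1 node {poppy}, right has 3 {fir, elm, hop}.
    Root fir: left subtree has 0 nodes { }, right has 2 {elm, hop}.
      Root elm: left subtree has 0 nodes { }, right has 1 {hop}.

pear fig tulip poppy fir elm hop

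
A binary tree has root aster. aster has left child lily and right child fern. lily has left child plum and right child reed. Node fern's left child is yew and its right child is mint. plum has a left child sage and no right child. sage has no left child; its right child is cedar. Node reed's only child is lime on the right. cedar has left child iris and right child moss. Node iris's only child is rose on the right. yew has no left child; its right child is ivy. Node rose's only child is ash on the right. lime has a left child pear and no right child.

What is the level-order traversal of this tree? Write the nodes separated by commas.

Level-order visits nodes level by level from the root, left to right within each level.
Level 0: aster
Level 1: lily, fern
Level 2: plum, reed, yew, mint
Level 3: sage, lime, ivy
Level 4: cedar, pear
Level 5: iris, moss
Level 6: rose
Level 7: ash

aster, lily, fern, plum, reed, yew, mint, sage, lime, ivy, cedar, pear, iris, moss, rose, ash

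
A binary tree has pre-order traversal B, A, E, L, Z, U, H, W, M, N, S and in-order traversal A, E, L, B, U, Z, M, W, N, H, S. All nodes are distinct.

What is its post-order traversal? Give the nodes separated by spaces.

The first element of pre-order is the root; it splits in-order into left and right subtrees.
Root B: left subtree has 3 nodes {A, E, L}, right has 7 {U, Z, M, W, N, H, S}.
  Root A: left subtree has 0 nodes { }, right has 2 {E, L}.
    Root E: left subtree has 0 nodes { }, right has 1 {L}.
  Root Z: left subtree has 1 node {U}, right has 5 {M, W, N, H, S}.
    Root H: left subtree has 3 nodes {M, W, N}, right has 1 {S}.
      Root W: left subtree has 1 node {M}, right has 1 {N}.

L E A U M N W S H Z B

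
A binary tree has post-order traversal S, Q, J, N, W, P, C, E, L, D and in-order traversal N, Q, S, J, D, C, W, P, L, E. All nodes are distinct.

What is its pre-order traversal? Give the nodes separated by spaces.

The last element of post-order is the root; it splits in-order into left and right subtrees.
Root D: left subtree has 4 nodes {N, Q, S, J}, right has 5 {C, W, P, L, E}.
  Root N: left subtree has 0 nodes { }, right has 3 {Q, S, J}.
    Root J: left subtree has 2 nodes {Q, S}, right has 0 { }.
      Root Q: left subtree has 0 nodes { }, right has 1 {S}.
  Root L: left subtree has 3 nodes {C, W, P}, right has 1 {E}.
    Root C: left subtree has 0 nodes { }, right has 2 {W, P}.
      Root P: left subtree has 1 node {W}, right has 0 { }.

D N J Q S L C P W E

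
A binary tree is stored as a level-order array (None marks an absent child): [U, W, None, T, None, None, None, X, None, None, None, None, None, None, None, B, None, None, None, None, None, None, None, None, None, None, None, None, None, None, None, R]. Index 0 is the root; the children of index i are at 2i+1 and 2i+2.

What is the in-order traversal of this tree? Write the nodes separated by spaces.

In-order visits the left subtree, then the node, then the right subtree.
At U: go left to W.
  At W: go left to T.
    At T: go left to X.
      At X: go left to B.
        At B: go left to R.
          R is a leaf — visit R.
        Visit B.
        At B: no right child.
      Visit X.
      At X: no right child.
    Visit T.
    At T: no right child.
  Visit W.
  At W: no right child.
Visit U.
At U: no right child.

R B X T W U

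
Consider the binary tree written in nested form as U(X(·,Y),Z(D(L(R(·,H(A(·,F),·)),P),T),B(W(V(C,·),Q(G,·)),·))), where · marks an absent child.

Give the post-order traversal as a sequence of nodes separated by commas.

Y, X, F, A, H, R, P, L, T, D, C, V, G, Q, W, B, Z, U

Post-order visits the left subtree, then the right subtree, then the node.
At U: go left to X.
  At X: no left child.
  At X: go right to Y.
    Y is a leaf — visit Y.
  Visit X.
At U: go right to Z.
  At Z: go left to D.
    At D: go left to L.
      At L: go left to R.
        At R: no left child.
        At R: go right to H.
          At H: go left to A.
            At A: no left child.
            At A: go right to F.
              F is a leaf — visit F.
            Visit A.
          At H: no right child.
          Visit H.
        Visit R.
      At L: go right to P.
        P is a leaf — visit P.
      Visit L.
    At D: go right to T.
      T is a leaf — visit T.
    Visit D.
  At Z: go right to B.
    At B: go left to W.
      At W: go left to V.
        At V: go left to C.
          C is a leaf — visit C.
        At V: no right child.
        Visit V.
      At W: go right to Q.
        At Q: go left to G.
          G is a leaf — visit G.
        At Q: no right child.
        Visit Q.
      Visit W.
    At B: no right child.
    Visit B.
  Visit Z.
Visit U.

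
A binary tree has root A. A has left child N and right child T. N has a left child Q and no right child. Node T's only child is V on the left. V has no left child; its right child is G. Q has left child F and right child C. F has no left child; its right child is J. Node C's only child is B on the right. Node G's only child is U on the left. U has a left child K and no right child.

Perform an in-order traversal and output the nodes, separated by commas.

In-order visits the left subtree, then the node, then the right subtree.
At A: go left to N.
  At N: go left to Q.
    At Q: go left to F.
      At F: no left child.
      Visit F.
      At F: go right to J.
        J is a leaf — visit J.
    Visit Q.
    At Q: go right to C.
      At C: no left child.
      Visit C.
      At C: go right to B.
        B is a leaf — visit B.
  Visit N.
  At N: no right child.
Visit A.
At A: go right to T.
  At T: go left to V.
    At V: no left child.
    Visit V.
    At V: go right to G.
      At G: go left to U.
        At U: go left to K.
          K is a leaf — visit K.
        Visit U.
        At U: no right child.
      Visit G.
      At G: no right child.
  Visit T.
  At T: no right child.

F, J, Q, C, B, N, A, V, K, U, G, T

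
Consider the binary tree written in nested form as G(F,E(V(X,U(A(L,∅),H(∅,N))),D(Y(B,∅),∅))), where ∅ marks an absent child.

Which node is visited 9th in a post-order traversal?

B

Post-order visits the left subtree, then the right subtree, then the node.
At G: go left to F.
  F is a leaf — visit F.
At G: go right to E.
  At E: go left to V.
    At V: go left to X.
      X is a leaf — visit X.
    At V: go right to U.
      At U: go left to A.
        At A: go left to L.
          L is a leaf — visit L.
        At A: no right child.
        Visit A.
      At U: go right to H.
        At H: no left child.
        At H: go right to N.
          N is a leaf — visit N.
        Visit H.
      Visit U.
    Visit V.
  At E: go right to D.
    At D: go left to Y.
      At Y: go left to B.
        B is a leaf — visit B.
      At Y: no right child.
      Visit Y.
    At D: no right child.
    Visit D.
  Visit E.
Visit G.
Full post-order sequence: F, X, L, A, N, H, U, V, B, Y, D, E, G.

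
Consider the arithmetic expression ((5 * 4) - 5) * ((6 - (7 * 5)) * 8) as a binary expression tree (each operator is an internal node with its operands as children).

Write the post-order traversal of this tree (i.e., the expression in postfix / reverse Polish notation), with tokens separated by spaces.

Post-order on an expression tree gives postfix notation: for each operator, emit left operand, right operand, then the operator.

5 4 * 5 - 6 7 5 * - 8 * *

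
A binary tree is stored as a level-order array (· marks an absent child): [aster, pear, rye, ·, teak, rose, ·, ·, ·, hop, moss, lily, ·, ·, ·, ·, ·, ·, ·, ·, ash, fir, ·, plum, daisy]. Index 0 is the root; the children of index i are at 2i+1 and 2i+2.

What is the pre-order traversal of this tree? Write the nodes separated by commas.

aster, pear, teak, hop, ash, moss, fir, rye, rose, lily, plum, daisy

Pre-order visits the node, then its left subtree, then its right subtree.
Visit aster.
At aster: go left to pear.
  Visit pear.
  At pear: no left child.
  At pear: go right to teak.
    Visit teak.
    At teak: go left to hop.
      Visit hop.
      At hop: no left child.
      At hop: go right to ash.
        ash is a leaf — visit ash.
    At teak: go right to moss.
      Visit moss.
      At moss: go left to fir.
        fir is a leaf — visit fir.
      At moss: no right child.
At aster: go right to rye.
  Visit rye.
  At rye: go left to rose.
    Visit rose.
    At rose: go left to lily.
      Visit lily.
      At lily: go left to plum.
        plum is a leaf — visit plum.
      At lily: go right to daisy.
        daisy is a leaf — visit daisy.
    At rose: no right child.
  At rye: no right child.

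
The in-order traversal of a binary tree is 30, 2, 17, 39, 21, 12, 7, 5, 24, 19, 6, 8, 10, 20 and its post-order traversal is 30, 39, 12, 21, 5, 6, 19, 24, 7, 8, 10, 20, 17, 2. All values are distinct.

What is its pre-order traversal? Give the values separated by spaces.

2 30 17 20 10 8 7 21 39 12 24 5 19 6

The last element of post-order is the root; it splits in-order into left and right subtrees.
Root 2: left subtree has 1 node {30}, right has 12 {17, 39, 21, 12, 7, 5, 24, 19, 6, 8, 10, 20}.
  Root 17: left subtree has 0 nodes { }, right has 11 {39, 21, 12, 7, 5, 24, 19, 6, 8, 10, 20}.
    Root 20: left subtree has 10 nodes {39, 21, 12, 7, 5, 24, 19, 6, 8, 10}, right has 0 { }.
      Root 10: left subtree has 9 nodes {39, 21, 12, 7, 5, 24, 19, 6, 8}, right has 0 { }.
        Root 8: left subtree has 8 nodes {39, 21, 12, 7, 5, 24, 19, 6}, right has 0 { }.
          Root 7: left subtree has 3 nodes {39, 21, 12}, right has 4 {5, 24, 19, 6}.
            Root 21: left subtree has 1 node {39}, right has 1 {12}.
            Root 24: left subtree has 1 node {5}, right has 2 {19, 6}.
              Root 19: left subtree has 0 nodes { }, right has 1 {6}.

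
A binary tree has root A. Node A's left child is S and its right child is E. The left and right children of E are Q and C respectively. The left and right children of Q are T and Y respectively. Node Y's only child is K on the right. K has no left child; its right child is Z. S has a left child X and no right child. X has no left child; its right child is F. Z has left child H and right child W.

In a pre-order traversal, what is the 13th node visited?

C

Pre-order visits the node, then its left subtree, then its right subtree.
Visit A.
At A: go left to S.
  Visit S.
  At S: go left to X.
    Visit X.
    At X: no left child.
    At X: go right to F.
      F is a leaf — visit F.
  At S: no right child.
At A: go right to E.
  Visit E.
  At E: go left to Q.
    Visit Q.
    At Q: go left to T.
      T is a leaf — visit T.
    At Q: go right to Y.
      Visit Y.
      At Y: no left child.
      At Y: go right to K.
        Visit K.
        At K: no left child.
        At K: go right to Z.
          Visit Z.
          At Z: go left to H.
            H is a leaf — visit H.
          At Z: go right to W.
            W is a leaf — visit W.
  At E: go right to C.
    C is a leaf — visit C.
Full pre-order sequence: A, S, X, F, E, Q, T, Y, K, Z, H, W, C.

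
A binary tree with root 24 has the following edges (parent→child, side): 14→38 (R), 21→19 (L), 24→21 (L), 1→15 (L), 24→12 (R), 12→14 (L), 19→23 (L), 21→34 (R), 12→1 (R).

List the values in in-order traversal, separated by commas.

In-order visits the left subtree, then the node, then the right subtree.
At 24: go left to 21.
  At 21: go left to 19.
    At 19: go left to 23.
      23 is a leaf — visit 23.
    Visit 19.
    At 19: no right child.
  Visit 21.
  At 21: go right to 34.
    34 is a leaf — visit 34.
Visit 24.
At 24: go right to 12.
  At 12: go left to 14.
    At 14: no left child.
    Visit 14.
    At 14: go right to 38.
      38 is a leaf — visit 38.
  Visit 12.
  At 12: go right to 1.
    At 1: go left to 15.
      15 is a leaf — visit 15.
    Visit 1.
    At 1: no right child.

23, 19, 21, 34, 24, 14, 38, 12, 15, 1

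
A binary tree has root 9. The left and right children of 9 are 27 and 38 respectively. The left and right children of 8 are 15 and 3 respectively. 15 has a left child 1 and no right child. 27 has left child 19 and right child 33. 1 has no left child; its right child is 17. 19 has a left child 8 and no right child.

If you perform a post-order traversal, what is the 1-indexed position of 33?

Post-order visits the left subtree, then the right subtree, then the node.
At 9: go left to 27.
  At 27: go left to 19.
    At 19: go left to 8.
      At 8: go left to 15.
        At 15: go left to 1.
          At 1: no left child.
          At 1: go right to 17.
            17 is a leaf — visit 17.
          Visit 1.
        At 15: no right child.
        Visit 15.
      At 8: go right to 3.
        3 is a leaf — visit 3.
      Visit 8.
    At 19: no right child.
    Visit 19.
  At 27: go right to 33.
    33 is a leaf — visit 33.
  Visit 27.
At 9: go right to 38.
  38 is a leaf — visit 38.
Visit 9.
Full post-order sequence: 17, 1, 15, 3, 8, 19, 33, 27, 38, 9.

7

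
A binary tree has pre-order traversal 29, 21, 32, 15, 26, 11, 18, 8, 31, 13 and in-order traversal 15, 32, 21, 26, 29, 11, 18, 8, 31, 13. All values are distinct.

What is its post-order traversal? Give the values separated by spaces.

The first element of pre-order is the root; it splits in-order into left and right subtrees.
Root 29: left subtree has 4 nodes {15, 32, 21, 26}, right has 5 {11, 18, 8, 31, 13}.
  Root 21: left subtree has 2 nodes {15, 32}, right has 1 {26}.
    Root 32: left subtree has 1 node {15}, right has 0 { }.
  Root 11: left subtree has 0 nodes { }, right has 4 {18, 8, 31, 13}.
    Root 18: left subtree has 0 nodes { }, right has 3 {8, 31, 13}.
      Root 8: left subtree has 0 nodes { }, right has 2 {31, 13}.
        Root 31: left subtree has 0 nodes { }, right has 1 {13}.

15 32 26 21 13 31 8 18 11 29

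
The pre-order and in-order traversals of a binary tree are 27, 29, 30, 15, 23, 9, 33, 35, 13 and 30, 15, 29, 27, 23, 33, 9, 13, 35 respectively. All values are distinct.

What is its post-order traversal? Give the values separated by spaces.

15 30 29 33 13 35 9 23 27

The first element of pre-order is the root; it splits in-order into left and right subtrees.
Root 27: left subtree has 3 nodes {30, 15, 29}, right has 5 {23, 33, 9, 13, 35}.
  Root 29: left subtree has 2 nodes {30, 15}, right has 0 { }.
    Root 30: left subtree has 0 nodes { }, right has 1 {15}.
  Root 23: left subtree has 0 nodes { }, right has 4 {33, 9, 13, 35}.
    Root 9: left subtree has 1 node {33}, right has 2 {13, 35}.
      Root 35: left subtree has 1 node {13}, right has 0 { }.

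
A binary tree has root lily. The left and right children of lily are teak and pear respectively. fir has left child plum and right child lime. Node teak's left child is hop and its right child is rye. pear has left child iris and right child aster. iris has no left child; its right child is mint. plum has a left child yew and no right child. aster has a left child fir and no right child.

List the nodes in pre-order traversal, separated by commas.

Pre-order visits the node, then its left subtree, then its right subtree.
Visit lily.
At lily: go left to teak.
  Visit teak.
  At teak: go left to hop.
    hop is a leaf — visit hop.
  At teak: go right to rye.
    rye is a leaf — visit rye.
At lily: go right to pear.
  Visit pear.
  At pear: go left to iris.
    Visit iris.
    At iris: no left child.
    At iris: go right to mint.
      mint is a leaf — visit mint.
  At pear: go right to aster.
    Visit aster.
    At aster: go left to fir.
      Visit fir.
      At fir: go left to plum.
        Visit plum.
        At plum: go left to yew.
          yew is a leaf — visit yew.
        At plum: no right child.
      At fir: go right to lime.
        lime is a leaf — visit lime.
    At aster: no right child.

lily, teak, hop, rye, pear, iris, mint, aster, fir, plum, yew, lime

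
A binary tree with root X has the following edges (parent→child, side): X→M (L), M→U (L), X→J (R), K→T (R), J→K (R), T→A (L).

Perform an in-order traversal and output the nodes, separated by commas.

In-order visits the left subtree, then the node, then the right subtree.
At X: go left to M.
  At M: go left to U.
    U is a leaf — visit U.
  Visit M.
  At M: no right child.
Visit X.
At X: go right to J.
  At J: no left child.
  Visit J.
  At J: go right to K.
    At K: no left child.
    Visit K.
    At K: go right to T.
      At T: go left to A.
        A is a leaf — visit A.
      Visit T.
      At T: no right child.

U, M, X, J, K, A, T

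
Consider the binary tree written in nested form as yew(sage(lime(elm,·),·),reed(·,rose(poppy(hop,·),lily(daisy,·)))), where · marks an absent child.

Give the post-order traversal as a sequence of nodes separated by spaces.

Post-order visits the left subtree, then the right subtree, then the node.
At yew: go left to sage.
  At sage: go left to lime.
    At lime: go left to elm.
      elm is a leaf — visit elm.
    At lime: no right child.
    Visit lime.
  At sage: no right child.
  Visit sage.
At yew: go right to reed.
  At reed: no left child.
  At reed: go right to rose.
    At rose: go left to poppy.
      At poppy: go left to hop.
        hop is a leaf — visit hop.
      At poppy: no right child.
      Visit poppy.
    At rose: go right to lily.
      At lily: go left to daisy.
        daisy is a leaf — visit daisy.
      At lily: no right child.
      Visit lily.
    Visit rose.
  Visit reed.
Visit yew.

elm lime sage hop poppy daisy lily rose reed yew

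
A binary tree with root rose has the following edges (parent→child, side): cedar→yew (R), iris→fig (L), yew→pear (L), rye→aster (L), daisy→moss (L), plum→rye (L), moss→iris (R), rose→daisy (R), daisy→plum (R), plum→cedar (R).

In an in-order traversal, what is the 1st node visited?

rose

In-order visits the left subtree, then the node, then the right subtree.
At rose: no left child.
Visit rose.
At rose: go right to daisy.
  At daisy: go left to moss.
    At moss: no left child.
    Visit moss.
    At moss: go right to iris.
      At iris: go left to fig.
        fig is a leaf — visit fig.
      Visit iris.
      At iris: no right child.
  Visit daisy.
  At daisy: go right to plum.
    At plum: go left to rye.
      At rye: go left to aster.
        aster is a leaf — visit aster.
      Visit rye.
      At rye: no right child.
    Visit plum.
    At plum: go right to cedar.
      At cedar: no left child.
      Visit cedar.
      At cedar: go right to yew.
        At yew: go left to pear.
          pear is a leaf — visit pear.
        Visit yew.
        At yew: no right child.
Full in-order sequence: rose, moss, fig, iris, daisy, aster, rye, plum, cedar, pear, yew.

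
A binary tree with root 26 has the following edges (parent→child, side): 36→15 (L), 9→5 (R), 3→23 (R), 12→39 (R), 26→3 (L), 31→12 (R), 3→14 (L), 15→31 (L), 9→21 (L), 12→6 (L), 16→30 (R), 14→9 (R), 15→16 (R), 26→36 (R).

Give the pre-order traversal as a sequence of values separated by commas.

Pre-order visits the node, then its left subtree, then its right subtree.
Visit 26.
At 26: go left to 3.
  Visit 3.
  At 3: go left to 14.
    Visit 14.
    At 14: no left child.
    At 14: go right to 9.
      Visit 9.
      At 9: go left to 21.
        21 is a leaf — visit 21.
      At 9: go right to 5.
        5 is a leaf — visit 5.
  At 3: go right to 23.
    23 is a leaf — visit 23.
At 26: go right to 36.
  Visit 36.
  At 36: go left to 15.
    Visit 15.
    At 15: go left to 31.
      Visit 31.
      At 31: no left child.
      At 31: go right to 12.
        Visit 12.
        At 12: go left to 6.
          6 is a leaf — visit 6.
        At 12: go right to 39.
          39 is a leaf — visit 39.
    At 15: go right to 16.
      Visit 16.
      At 16: no left child.
      At 16: go right to 30.
        30 is a leaf — visit 30.
  At 36: no right child.

26, 3, 14, 9, 21, 5, 23, 36, 15, 31, 12, 6, 39, 16, 30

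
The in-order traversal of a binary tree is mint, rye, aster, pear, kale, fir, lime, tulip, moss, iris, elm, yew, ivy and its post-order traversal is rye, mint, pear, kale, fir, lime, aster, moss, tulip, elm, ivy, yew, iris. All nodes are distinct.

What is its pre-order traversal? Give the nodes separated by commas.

iris, tulip, aster, mint, rye, lime, fir, kale, pear, moss, yew, elm, ivy

The last element of post-order is the root; it splits in-order into left and right subtrees.
Root iris: left subtree has 9 nodes {mint, rye, aster, pear, kale, fir, lime, tulip, moss}, right has 3 {elm, yew, ivy}.
  Root tulip: left subtree has 7 nodes {mint, rye, aster, pear, kale, fir, lime}, right has 1 {moss}.
    Root aster: left subtree has 2 nodes {mint, rye}, right has 4 {pear, kale, fir, lime}.
      Root mint: left subtree has 0 nodes { }, right has 1 {rye}.
      Root lime: left subtree has 3 nodes {pear, kale, fir}, right has 0 { }.
        Root fir: left subtree has 2 nodes {pear, kale}, right has 0 { }.
          Root kale: left subtree has 1 node {pear}, right has 0 { }.
  Root yew: left subtree has 1 node {elm}, right has 1 {ivy}.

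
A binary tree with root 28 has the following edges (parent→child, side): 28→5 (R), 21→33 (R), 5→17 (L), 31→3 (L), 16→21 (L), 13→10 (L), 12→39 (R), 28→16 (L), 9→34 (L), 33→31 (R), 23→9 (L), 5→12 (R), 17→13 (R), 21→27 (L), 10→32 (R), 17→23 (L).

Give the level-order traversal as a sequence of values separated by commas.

28, 16, 5, 21, 17, 12, 27, 33, 23, 13, 39, 31, 9, 10, 3, 34, 32

Level-order visits nodes level by level from the root, left to right within each level.
Level 0: 28
Level 1: 16, 5
Level 2: 21, 17, 12
Level 3: 27, 33, 23, 13, 39
Level 4: 31, 9, 10
Level 5: 3, 34, 32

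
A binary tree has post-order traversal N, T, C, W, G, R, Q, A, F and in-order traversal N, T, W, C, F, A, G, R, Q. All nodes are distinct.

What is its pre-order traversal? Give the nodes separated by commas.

F, W, T, N, C, A, Q, R, G

The last element of post-order is the root; it splits in-order into left and right subtrees.
Root F: left subtree has 4 nodes {N, T, W, C}, right has 4 {A, G, R, Q}.
  Root W: left subtree has 2 nodes {N, T}, right has 1 {C}.
    Root T: left subtree has 1 node {N}, right has 0 { }.
  Root A: left subtree has 0 nodes { }, right has 3 {G, R, Q}.
    Root Q: left subtree has 2 nodes {G, R}, right has 0 { }.
      Root R: left subtree has 1 node {G}, right has 0 { }.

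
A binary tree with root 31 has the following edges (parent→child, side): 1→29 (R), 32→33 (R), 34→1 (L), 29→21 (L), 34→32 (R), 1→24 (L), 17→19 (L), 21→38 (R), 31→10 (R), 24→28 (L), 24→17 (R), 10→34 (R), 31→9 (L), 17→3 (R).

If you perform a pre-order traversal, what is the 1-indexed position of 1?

5

Pre-order visits the node, then its left subtree, then its right subtree.
Visit 31.
At 31: go left to 9.
  9 is a leaf — visit 9.
At 31: go right to 10.
  Visit 10.
  At 10: no left child.
  At 10: go right to 34.
    Visit 34.
    At 34: go left to 1.
      Visit 1.
      At 1: go left to 24.
        Visit 24.
        At 24: go left to 28.
          28 is a leaf — visit 28.
        At 24: go right to 17.
          Visit 17.
          At 17: go left to 19.
            19 is a leaf — visit 19.
          At 17: go right to 3.
            3 is a leaf — visit 3.
      At 1: go right to 29.
        Visit 29.
        At 29: go left to 21.
          Visit 21.
          At 21: no left child.
          At 21: go right to 38.
            38 is a leaf — visit 38.
        At 29: no right child.
    At 34: go right to 32.
      Visit 32.
      At 32: no left child.
      At 32: go right to 33.
        33 is a leaf — visit 33.
Full pre-order sequence: 31, 9, 10, 34, 1, 24, 28, 17, 19, 3, 29, 21, 38, 32, 33.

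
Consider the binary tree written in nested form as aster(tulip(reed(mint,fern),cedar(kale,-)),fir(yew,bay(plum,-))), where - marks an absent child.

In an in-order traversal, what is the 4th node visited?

In-order visits the left subtree, then the node, then the right subtree.
At aster: go left to tulip.
  At tulip: go left to reed.
    At reed: go left to mint.
      mint is a leaf — visit mint.
    Visit reed.
    At reed: go right to fern.
      fern is a leaf — visit fern.
  Visit tulip.
  At tulip: go right to cedar.
    At cedar: go left to kale.
      kale is a leaf — visit kale.
    Visit cedar.
    At cedar: no right child.
Visit aster.
At aster: go right to fir.
  At fir: go left to yew.
    yew is a leaf — visit yew.
  Visit fir.
  At fir: go right to bay.
    At bay: go left to plum.
      plum is a leaf — visit plum.
    Visit bay.
    At bay: no right child.
Full in-order sequence: mint, reed, fern, tulip, kale, cedar, aster, yew, fir, plum, bay.

tulip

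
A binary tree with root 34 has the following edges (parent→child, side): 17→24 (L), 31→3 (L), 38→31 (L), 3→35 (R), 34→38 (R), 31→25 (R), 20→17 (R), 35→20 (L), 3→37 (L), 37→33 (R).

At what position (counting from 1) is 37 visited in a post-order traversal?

Post-order visits the left subtree, then the right subtree, then the node.
At 34: no left child.
At 34: go right to 38.
  At 38: go left to 31.
    At 31: go left to 3.
      At 3: go left to 37.
        At 37: no left child.
        At 37: go right to 33.
          33 is a leaf — visit 33.
        Visit 37.
      At 3: go right to 35.
        At 35: go left to 20.
          At 20: no left child.
          At 20: go right to 17.
            At 17: go left to 24.
              24 is a leaf — visit 24.
            At 17: no right child.
            Visit 17.
          Visit 20.
        At 35: no right child.
        Visit 35.
      Visit 3.
    At 31: go right to 25.
      25 is a leaf — visit 25.
    Visit 31.
  At 38: no right child.
  Visit 38.
Visit 34.
Full post-order sequence: 33, 37, 24, 17, 20, 35, 3, 25, 31, 38, 34.

2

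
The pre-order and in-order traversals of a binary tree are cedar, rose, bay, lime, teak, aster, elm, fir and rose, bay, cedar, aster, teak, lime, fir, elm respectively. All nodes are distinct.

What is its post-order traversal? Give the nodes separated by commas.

bay, rose, aster, teak, fir, elm, lime, cedar

The first element of pre-order is the root; it splits in-order into left and right subtrees.
Root cedar: left subtree has 2 nodes {rose, bay}, right has 5 {aster, teak, lime, fir, elm}.
  Root rose: left subtree has 0 nodes { }, right has 1 {bay}.
  Root lime: left subtree has 2 nodes {aster, teak}, right has 2 {fir, elm}.
    Root teak: left subtree has 1 node {aster}, right has 0 { }.
    Root elm: left subtree has 1 node {fir}, right has 0 { }.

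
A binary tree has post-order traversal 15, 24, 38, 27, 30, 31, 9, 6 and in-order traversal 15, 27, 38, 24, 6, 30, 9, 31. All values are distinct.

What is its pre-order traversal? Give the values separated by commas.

6, 27, 15, 38, 24, 9, 30, 31

The last element of post-order is the root; it splits in-order into left and right subtrees.
Root 6: left subtree has 4 nodes {15, 27, 38, 24}, right has 3 {30, 9, 31}.
  Root 27: left subtree has 1 node {15}, right has 2 {38, 24}.
    Root 38: left subtree has 0 nodes { }, right has 1 {24}.
  Root 9: left subtree has 1 node {30}, right has 1 {31}.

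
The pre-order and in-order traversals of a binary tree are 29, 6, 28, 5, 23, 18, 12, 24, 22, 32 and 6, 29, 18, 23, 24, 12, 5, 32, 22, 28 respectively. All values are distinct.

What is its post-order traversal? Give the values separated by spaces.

6 18 24 12 23 32 22 5 28 29

The first element of pre-order is the root; it splits in-order into left and right subtrees.
Root 29: left subtree has 1 node {6}, right has 8 {18, 23, 24, 12, 5, 32, 22, 28}.
  Root 28: left subtree has 7 nodes {18, 23, 24, 12, 5, 32, 22}, right has 0 { }.
    Root 5: left subtree has 4 nodes {18, 23, 24, 12}, right has 2 {32, 22}.
      Root 23: left subtree has 1 node {18}, right has 2 {24, 12}.
        Root 12: left subtree has 1 node {24}, right has 0 { }.
      Root 22: left subtree has 1 node {32}, right has 0 { }.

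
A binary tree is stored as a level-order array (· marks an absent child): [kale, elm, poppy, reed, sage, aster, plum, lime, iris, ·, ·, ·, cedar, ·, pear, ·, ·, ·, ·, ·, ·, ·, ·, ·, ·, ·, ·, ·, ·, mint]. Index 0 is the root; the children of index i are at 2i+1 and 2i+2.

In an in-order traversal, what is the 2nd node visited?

reed

In-order visits the left subtree, then the node, then the right subtree.
At kale: go left to elm.
  At elm: go left to reed.
    At reed: go left to lime.
      lime is a leaf — visit lime.
    Visit reed.
    At reed: go right to iris.
      iris is a leaf — visit iris.
  Visit elm.
  At elm: go right to sage.
    sage is a leaf — visit sage.
Visit kale.
At kale: go right to poppy.
  At poppy: go left to aster.
    At aster: no left child.
    Visit aster.
    At aster: go right to cedar.
      cedar is a leaf — visit cedar.
  Visit poppy.
  At poppy: go right to plum.
    At plum: no left child.
    Visit plum.
    At plum: go right to pear.
      At pear: go left to mint.
        mint is a leaf — visit mint.
      Visit pear.
      At pear: no right child.
Full in-order sequence: lime, reed, iris, elm, sage, kale, aster, cedar, poppy, plum, mint, pear.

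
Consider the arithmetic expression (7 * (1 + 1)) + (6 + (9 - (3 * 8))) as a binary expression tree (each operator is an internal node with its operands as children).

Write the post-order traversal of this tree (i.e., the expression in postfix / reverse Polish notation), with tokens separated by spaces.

7 1 1 + * 6 9 3 8 * - + +

Post-order on an expression tree gives postfix notation: for each operator, emit left operand, right operand, then the operator.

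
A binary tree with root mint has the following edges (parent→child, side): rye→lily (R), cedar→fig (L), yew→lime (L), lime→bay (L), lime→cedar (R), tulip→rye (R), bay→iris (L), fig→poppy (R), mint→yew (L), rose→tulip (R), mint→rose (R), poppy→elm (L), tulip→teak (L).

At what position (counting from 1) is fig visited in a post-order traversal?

5

Post-order visits the left subtree, then the right subtree, then the node.
At mint: go left to yew.
  At yew: go left to lime.
    At lime: go left to bay.
      At bay: go left to iris.
        iris is a leaf — visit iris.
      At bay: no right child.
      Visit bay.
    At lime: go right to cedar.
      At cedar: go left to fig.
        At fig: no left child.
        At fig: go right to poppy.
          At poppy: go left to elm.
            elm is a leaf — visit elm.
          At poppy: no right child.
          Visit poppy.
        Visit fig.
      At cedar: no right child.
      Visit cedar.
    Visit lime.
  At yew: no right child.
  Visit yew.
At mint: go right to rose.
  At rose: no left child.
  At rose: go right to tulip.
    At tulip: go left to teak.
      teak is a leaf — visit teak.
    At tulip: go right to rye.
      At rye: no left child.
      At rye: go right to lily.
        lily is a leaf — visit lily.
      Visit rye.
    Visit tulip.
  Visit rose.
Visit mint.
Full post-order sequence: iris, bay, elm, poppy, fig, cedar, lime, yew, teak, lily, rye, tulip, rose, mint.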